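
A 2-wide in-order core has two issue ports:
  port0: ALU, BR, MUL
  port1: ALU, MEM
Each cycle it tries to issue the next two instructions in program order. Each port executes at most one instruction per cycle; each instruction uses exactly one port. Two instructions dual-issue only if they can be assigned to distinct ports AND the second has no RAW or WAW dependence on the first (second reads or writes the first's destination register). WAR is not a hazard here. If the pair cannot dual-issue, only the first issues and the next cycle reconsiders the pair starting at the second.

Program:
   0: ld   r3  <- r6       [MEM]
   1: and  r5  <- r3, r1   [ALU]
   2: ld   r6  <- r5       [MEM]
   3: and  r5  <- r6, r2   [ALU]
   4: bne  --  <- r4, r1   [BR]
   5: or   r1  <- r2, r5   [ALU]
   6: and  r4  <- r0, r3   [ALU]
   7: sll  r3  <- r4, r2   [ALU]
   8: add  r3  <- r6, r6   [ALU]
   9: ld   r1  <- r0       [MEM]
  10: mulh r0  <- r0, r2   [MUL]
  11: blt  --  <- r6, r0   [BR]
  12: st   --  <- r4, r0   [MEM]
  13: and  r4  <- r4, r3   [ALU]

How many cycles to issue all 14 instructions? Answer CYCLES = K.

[0] i0  ld.MEM  -- RAW r3
[1] i1  and.ALU  -- RAW r5
[2] i2  ld.MEM  -- RAW r6
[3] i3/i4  and.ALU;bne.BR  -- dual
[4] i5/i6  or.ALU;and.ALU  -- dual
[5] i7  sll.ALU  -- WAW r3
[6] i8/i9  add.ALU;ld.MEM  -- dual
[7] i10  mulh.MUL  -- no-port MUL/BR
[8] i11/i12  blt.BR;st.MEM  -- dual
[9] i13  and.ALU  -- tail

CYCLES = 10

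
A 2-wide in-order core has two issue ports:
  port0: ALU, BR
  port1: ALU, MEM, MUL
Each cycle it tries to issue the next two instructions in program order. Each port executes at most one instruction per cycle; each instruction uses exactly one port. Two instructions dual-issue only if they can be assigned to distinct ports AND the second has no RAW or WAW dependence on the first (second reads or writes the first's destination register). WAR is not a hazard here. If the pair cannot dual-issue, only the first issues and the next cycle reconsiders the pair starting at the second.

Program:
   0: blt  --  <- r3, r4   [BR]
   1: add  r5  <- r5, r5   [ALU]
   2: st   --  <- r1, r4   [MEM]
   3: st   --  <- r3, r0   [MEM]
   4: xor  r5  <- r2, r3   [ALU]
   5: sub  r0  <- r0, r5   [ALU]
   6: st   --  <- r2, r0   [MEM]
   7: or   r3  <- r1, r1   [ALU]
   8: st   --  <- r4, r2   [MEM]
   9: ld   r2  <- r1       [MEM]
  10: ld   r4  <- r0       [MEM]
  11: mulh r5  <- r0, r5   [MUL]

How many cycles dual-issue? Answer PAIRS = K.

c0: i0/i1 blt.BR+add.ALU  pair
c1: i2 st.MEM  no-port MEM/MEM
c2: i3/i4 st.MEM+xor.ALU  pair
c3: i5 sub.ALU  RAW r0
c4: i6/i7 st.MEM+or.ALU  pair
c5: i8 st.MEM  no-port MEM/MEM
c6: i9 ld.MEM  no-port MEM/MEM
c7: i10 ld.MEM  no-port MEM/MUL
c8: i11 mulh.MUL  tail

PAIRS = 3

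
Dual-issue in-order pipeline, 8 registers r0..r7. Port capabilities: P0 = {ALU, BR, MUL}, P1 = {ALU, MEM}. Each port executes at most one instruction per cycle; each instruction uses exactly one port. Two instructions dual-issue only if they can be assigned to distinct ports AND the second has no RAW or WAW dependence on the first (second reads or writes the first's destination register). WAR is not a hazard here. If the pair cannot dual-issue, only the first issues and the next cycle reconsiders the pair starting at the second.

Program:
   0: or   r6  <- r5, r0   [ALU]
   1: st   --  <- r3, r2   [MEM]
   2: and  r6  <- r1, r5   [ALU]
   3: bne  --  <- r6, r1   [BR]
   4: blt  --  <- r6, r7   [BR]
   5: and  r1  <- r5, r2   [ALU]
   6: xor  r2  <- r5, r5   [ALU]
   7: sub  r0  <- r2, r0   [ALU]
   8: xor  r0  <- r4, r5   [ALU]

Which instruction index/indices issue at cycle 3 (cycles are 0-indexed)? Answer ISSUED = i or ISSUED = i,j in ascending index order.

ISSUED = 4,5

#0 head=0: or/st i0+i1 dual
#1 head=2: and i2 RAW r6
#2 head=3: bne i3 no-port BR/BR
#3 head=4: blt/and i4+i5 dual
#4 head=6: xor i6 RAW r2
#5 head=7: sub i7 WAW r0
#6 head=8: xor i8 tail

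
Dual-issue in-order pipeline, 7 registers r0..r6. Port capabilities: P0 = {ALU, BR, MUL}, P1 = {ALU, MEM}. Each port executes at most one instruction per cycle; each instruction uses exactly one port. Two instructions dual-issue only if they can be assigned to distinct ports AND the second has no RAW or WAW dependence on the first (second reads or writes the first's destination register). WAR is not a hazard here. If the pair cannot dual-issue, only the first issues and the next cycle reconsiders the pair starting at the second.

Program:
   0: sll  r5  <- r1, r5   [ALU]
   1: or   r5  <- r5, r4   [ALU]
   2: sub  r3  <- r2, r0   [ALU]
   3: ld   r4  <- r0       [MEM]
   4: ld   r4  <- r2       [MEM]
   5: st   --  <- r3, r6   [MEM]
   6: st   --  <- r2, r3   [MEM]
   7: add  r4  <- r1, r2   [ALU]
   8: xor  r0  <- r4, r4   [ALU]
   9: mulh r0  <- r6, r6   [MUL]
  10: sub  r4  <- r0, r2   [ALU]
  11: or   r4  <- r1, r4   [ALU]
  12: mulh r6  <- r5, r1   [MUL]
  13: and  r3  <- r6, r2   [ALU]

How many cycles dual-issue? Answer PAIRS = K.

0. sll @i0  | RAW+WAW r5
1. or/sub @i1/i2  | pair
2. ld @i3  | no-port MEM/MEM
3. ld @i4  | no-port MEM/MEM
4. st @i5  | no-port MEM/MEM
5. st/add @i6/i7  | pair
6. xor @i8  | WAW r0
7. mulh @i9  | RAW r0
8. sub @i10  | RAW+WAW r4
9. or/mulh @i11/i12  | pair
10. and @i13  | tail

PAIRS = 3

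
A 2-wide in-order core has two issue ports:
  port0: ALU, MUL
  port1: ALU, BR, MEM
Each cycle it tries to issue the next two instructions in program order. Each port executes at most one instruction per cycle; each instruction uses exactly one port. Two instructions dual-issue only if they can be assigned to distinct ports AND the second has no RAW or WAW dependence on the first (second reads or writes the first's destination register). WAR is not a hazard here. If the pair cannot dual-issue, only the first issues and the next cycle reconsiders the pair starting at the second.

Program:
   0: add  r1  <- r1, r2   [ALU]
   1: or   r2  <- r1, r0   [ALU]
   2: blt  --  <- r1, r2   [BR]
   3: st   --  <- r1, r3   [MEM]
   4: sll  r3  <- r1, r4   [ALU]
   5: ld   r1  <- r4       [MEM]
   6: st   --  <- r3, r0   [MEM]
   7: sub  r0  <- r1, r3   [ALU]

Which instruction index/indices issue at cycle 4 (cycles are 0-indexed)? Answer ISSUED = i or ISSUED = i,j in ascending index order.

ISSUED = 5

0. add @i0  | RAW r1
1. or @i1  | RAW r2
2. blt @i2  | no-port BR/MEM
3. st sll @i3&i4  | pair
4. ld @i5  | no-port MEM/MEM
5. st sub @i6&i7  | pair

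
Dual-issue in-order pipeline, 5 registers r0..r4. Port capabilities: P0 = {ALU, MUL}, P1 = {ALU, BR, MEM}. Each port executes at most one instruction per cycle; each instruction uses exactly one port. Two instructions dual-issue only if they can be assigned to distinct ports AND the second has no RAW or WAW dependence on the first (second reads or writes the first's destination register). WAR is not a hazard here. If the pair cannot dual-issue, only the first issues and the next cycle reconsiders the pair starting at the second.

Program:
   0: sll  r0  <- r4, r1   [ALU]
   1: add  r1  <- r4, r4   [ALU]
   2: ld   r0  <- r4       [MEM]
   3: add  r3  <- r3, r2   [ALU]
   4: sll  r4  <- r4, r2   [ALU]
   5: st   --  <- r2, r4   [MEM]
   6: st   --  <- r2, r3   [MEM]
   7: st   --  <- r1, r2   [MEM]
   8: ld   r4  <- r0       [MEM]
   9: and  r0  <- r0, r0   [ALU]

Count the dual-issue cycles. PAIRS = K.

  cy0 -> i0&i1 (sll.ALU+add.ALU) pair
  cy1 -> i2&i3 (ld.MEM+add.ALU) pair
  cy2 -> i4 (sll.ALU) RAW r4
  cy3 -> i5 (st.MEM) no-port MEM/MEM
  cy4 -> i6 (st.MEM) no-port MEM/MEM
  cy5 -> i7 (st.MEM) no-port MEM/MEM
  cy6 -> i8&i9 (ld.MEM+and.ALU) pair

PAIRS = 3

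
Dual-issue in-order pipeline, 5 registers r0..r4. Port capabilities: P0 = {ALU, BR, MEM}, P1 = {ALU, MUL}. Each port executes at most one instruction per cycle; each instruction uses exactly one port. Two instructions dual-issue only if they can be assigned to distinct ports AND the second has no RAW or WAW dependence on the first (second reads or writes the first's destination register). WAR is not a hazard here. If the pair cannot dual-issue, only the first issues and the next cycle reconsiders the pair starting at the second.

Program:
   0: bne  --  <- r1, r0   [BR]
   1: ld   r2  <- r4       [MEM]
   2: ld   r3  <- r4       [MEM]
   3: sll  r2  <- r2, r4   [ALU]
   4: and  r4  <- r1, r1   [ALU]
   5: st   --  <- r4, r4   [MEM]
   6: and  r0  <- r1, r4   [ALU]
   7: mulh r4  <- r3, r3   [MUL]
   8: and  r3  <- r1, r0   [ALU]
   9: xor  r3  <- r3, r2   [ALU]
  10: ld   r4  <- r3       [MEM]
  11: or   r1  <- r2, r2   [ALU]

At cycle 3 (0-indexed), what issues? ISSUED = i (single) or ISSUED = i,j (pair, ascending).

t=0 i0:bne.BR ; no-port BR/MEM
t=1 i1:ld.MEM ; no-port MEM/MEM
t=2 i2/i3:ld.MEM+sll.ALU ; 2-wide
t=3 i4:and.ALU ; RAW r4
t=4 i5/i6:st.MEM+and.ALU ; 2-wide
t=5 i7/i8:mulh.MUL+and.ALU ; 2-wide
t=6 i9:xor.ALU ; RAW r3
t=7 i10/i11:ld.MEM+or.ALU ; 2-wide

ISSUED = 4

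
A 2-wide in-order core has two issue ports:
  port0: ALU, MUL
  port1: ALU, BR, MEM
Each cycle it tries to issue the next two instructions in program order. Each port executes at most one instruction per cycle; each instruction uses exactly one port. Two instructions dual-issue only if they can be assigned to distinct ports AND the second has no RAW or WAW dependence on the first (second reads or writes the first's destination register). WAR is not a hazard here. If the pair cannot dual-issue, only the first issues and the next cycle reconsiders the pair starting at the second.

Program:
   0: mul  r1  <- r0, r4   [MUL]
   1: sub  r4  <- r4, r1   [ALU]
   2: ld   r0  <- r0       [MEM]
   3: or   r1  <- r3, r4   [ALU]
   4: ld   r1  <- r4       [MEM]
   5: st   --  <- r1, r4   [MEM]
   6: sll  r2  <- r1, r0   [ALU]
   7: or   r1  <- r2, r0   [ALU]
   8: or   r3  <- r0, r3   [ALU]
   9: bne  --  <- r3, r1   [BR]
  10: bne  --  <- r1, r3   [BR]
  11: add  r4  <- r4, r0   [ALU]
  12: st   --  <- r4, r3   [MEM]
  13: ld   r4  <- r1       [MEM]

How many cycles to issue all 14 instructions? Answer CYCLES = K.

CYCLES = 10

t=0 i0:mul.MUL ; RAW r1
t=1 i1/i2:sub.ALU+ld.MEM ; 2-wide
t=2 i3:or.ALU ; WAW r1
t=3 i4:ld.MEM ; no-port MEM/MEM
t=4 i5/i6:st.MEM+sll.ALU ; 2-wide
t=5 i7/i8:or.ALU+or.ALU ; 2-wide
t=6 i9:bne.BR ; no-port BR/BR
t=7 i10/i11:bne.BR+add.ALU ; 2-wide
t=8 i12:st.MEM ; no-port MEM/MEM
t=9 i13:ld.MEM ; tail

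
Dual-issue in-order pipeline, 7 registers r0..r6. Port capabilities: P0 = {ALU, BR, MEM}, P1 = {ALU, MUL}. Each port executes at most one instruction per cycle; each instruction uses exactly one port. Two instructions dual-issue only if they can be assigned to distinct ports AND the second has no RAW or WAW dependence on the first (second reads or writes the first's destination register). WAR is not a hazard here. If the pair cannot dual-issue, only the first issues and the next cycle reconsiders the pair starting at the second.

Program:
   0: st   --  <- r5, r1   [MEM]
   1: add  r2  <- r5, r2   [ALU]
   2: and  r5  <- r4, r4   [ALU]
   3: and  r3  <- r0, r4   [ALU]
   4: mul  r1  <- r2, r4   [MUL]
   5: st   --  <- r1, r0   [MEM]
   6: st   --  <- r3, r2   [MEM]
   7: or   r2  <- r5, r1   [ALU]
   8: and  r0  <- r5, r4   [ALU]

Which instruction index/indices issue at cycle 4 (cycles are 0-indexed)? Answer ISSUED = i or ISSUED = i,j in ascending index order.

ISSUED = 6,7

t=0 i0+i1:st;add ; pair
t=1 i2+i3:and;and ; pair
t=2 i4:mul ; RAW r1
t=3 i5:st ; no-port MEM/MEM
t=4 i6+i7:st;or ; pair
t=5 i8:and ; tail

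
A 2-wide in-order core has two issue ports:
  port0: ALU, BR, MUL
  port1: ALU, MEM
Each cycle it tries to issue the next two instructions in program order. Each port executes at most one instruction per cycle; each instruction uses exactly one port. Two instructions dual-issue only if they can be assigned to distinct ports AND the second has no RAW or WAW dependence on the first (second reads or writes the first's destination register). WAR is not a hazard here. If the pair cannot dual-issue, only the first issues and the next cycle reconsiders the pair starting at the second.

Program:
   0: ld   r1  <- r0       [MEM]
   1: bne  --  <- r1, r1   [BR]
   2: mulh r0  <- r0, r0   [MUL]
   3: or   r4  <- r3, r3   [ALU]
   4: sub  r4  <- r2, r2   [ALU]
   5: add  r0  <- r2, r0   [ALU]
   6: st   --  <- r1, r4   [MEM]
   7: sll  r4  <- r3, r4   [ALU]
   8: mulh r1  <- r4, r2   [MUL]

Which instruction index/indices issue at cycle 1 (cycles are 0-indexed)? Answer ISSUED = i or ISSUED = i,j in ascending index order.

#0 head=0: ld.MEM i0 RAW r1
#1 head=1: bne.BR i1 no-port BR/MUL
#2 head=2: mulh.MUL/or.ALU i2&i3 pair
#3 head=4: sub.ALU/add.ALU i4&i5 pair
#4 head=6: st.MEM/sll.ALU i6&i7 pair
#5 head=8: mulh.MUL i8 tail

ISSUED = 1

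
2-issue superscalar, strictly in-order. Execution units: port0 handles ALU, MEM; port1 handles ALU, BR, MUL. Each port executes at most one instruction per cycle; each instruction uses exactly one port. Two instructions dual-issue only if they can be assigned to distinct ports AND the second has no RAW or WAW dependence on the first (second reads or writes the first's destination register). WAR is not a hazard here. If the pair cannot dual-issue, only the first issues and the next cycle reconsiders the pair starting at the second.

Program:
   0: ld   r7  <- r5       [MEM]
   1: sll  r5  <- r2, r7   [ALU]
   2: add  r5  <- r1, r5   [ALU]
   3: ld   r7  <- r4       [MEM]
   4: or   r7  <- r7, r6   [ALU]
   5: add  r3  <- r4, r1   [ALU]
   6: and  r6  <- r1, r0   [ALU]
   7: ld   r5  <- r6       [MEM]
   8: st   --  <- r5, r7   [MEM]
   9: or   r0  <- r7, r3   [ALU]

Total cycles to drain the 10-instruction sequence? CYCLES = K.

#0 head=0: ld i0 RAW r7
#1 head=1: sll i1 RAW+WAW r5
#2 head=2: add;ld i2+i3 2-wide
#3 head=4: or;add i4+i5 2-wide
#4 head=6: and i6 RAW r6
#5 head=7: ld i7 no-port MEM/MEM
#6 head=8: st;or i8+i9 2-wide

CYCLES = 7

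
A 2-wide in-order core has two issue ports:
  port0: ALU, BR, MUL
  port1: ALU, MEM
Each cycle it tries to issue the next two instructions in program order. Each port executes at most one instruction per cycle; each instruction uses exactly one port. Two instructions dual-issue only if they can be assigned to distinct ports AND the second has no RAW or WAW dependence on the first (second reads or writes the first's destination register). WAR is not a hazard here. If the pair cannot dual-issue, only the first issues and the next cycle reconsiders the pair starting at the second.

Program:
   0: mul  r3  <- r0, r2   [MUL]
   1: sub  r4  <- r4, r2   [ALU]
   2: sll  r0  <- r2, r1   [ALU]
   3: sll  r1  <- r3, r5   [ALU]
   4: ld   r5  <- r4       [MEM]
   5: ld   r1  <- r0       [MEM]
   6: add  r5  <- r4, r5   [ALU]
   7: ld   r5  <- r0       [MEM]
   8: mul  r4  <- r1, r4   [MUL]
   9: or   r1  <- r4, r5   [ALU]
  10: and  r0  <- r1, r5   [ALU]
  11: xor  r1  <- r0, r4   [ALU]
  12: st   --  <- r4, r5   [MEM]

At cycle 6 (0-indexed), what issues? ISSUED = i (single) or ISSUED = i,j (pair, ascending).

ISSUED = 10

0. mul.MUL;sub.ALU @i0/i1  | 2-wide
1. sll.ALU;sll.ALU @i2/i3  | 2-wide
2. ld.MEM @i4  | no-port MEM/MEM
3. ld.MEM;add.ALU @i5/i6  | 2-wide
4. ld.MEM;mul.MUL @i7/i8  | 2-wide
5. or.ALU @i9  | RAW r1
6. and.ALU @i10  | RAW r0
7. xor.ALU;st.MEM @i11/i12  | 2-wide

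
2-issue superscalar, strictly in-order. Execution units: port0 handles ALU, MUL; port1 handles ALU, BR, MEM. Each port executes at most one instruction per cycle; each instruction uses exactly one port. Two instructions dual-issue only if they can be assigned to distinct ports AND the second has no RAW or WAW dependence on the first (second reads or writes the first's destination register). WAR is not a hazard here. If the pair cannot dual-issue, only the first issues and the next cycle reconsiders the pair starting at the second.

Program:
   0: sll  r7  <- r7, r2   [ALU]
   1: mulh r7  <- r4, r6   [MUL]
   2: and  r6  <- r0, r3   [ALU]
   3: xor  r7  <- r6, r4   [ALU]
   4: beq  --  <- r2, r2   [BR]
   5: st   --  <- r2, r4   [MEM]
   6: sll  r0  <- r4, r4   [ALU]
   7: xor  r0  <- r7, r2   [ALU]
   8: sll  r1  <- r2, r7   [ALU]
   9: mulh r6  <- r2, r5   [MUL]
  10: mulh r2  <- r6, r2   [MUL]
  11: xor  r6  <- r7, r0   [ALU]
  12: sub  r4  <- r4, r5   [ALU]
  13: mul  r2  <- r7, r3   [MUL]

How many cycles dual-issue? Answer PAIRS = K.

PAIRS = 6

[0] i0  sll.ALU  -- WAW r7
[1] i1/i2  mulh.MUL+and.ALU  -- dual
[2] i3/i4  xor.ALU+beq.BR  -- dual
[3] i5/i6  st.MEM+sll.ALU  -- dual
[4] i7/i8  xor.ALU+sll.ALU  -- dual
[5] i9  mulh.MUL  -- no-port MUL/MUL
[6] i10/i11  mulh.MUL+xor.ALU  -- dual
[7] i12/i13  sub.ALU+mul.MUL  -- dual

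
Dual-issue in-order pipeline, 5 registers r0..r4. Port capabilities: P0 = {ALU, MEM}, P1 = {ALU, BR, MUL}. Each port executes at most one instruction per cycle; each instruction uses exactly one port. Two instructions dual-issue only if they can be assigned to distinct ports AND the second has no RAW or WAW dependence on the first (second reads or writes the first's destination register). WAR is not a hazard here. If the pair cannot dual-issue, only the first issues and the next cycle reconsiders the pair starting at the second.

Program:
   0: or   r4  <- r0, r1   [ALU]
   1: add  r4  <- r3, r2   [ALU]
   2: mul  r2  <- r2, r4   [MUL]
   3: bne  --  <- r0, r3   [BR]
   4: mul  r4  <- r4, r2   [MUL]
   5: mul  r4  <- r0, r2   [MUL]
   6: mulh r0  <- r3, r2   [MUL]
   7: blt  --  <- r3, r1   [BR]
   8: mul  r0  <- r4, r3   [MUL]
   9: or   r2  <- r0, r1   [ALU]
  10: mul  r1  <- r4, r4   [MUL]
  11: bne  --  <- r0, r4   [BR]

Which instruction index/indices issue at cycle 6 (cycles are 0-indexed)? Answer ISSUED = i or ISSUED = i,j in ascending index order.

  cy0 -> i0 (or.ALU) WAW r4
  cy1 -> i1 (add.ALU) RAW r4
  cy2 -> i2 (mul.MUL) no-port MUL/BR
  cy3 -> i3 (bne.BR) no-port BR/MUL
  cy4 -> i4 (mul.MUL) no-port MUL/MUL
  cy5 -> i5 (mul.MUL) no-port MUL/MUL
  cy6 -> i6 (mulh.MUL) no-port MUL/BR
  cy7 -> i7 (blt.BR) no-port BR/MUL
  cy8 -> i8 (mul.MUL) RAW r0
  cy9 -> i9/i10 (or.ALU/mul.MUL) 2-wide
  cy10 -> i11 (bne.BR) tail

ISSUED = 6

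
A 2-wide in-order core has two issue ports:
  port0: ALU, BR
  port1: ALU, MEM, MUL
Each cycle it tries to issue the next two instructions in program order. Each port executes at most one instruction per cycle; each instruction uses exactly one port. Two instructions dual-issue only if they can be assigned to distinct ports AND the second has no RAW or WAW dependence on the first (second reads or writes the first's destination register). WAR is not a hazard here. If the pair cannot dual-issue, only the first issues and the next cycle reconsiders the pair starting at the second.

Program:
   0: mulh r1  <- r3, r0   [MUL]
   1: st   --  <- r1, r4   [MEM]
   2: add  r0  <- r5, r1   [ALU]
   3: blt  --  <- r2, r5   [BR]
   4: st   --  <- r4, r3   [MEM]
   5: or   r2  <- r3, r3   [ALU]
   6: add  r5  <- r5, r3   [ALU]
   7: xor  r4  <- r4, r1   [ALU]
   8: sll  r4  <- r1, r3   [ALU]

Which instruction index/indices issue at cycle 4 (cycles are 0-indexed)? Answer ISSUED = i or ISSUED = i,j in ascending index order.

0. mulh.MUL @i0  | no-port MUL/MEM
1. st.MEM+add.ALU @i1/i2  | dual
2. blt.BR+st.MEM @i3/i4  | dual
3. or.ALU+add.ALU @i5/i6  | dual
4. xor.ALU @i7  | WAW r4
5. sll.ALU @i8  | tail

ISSUED = 7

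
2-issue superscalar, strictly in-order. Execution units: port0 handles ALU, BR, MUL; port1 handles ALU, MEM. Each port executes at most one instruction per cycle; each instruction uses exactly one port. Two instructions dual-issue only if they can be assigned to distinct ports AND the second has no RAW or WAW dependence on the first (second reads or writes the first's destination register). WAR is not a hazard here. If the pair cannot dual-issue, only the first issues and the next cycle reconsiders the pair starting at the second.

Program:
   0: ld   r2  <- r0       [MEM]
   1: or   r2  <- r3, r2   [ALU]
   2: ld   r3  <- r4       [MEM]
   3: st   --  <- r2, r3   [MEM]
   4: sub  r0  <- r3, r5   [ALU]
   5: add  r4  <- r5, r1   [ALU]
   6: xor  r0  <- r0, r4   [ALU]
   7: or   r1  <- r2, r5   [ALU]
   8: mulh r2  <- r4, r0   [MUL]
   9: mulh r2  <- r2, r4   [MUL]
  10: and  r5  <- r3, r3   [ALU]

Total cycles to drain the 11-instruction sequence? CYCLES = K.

#0 head=0: ld.MEM i0 RAW+WAW r2
#1 head=1: or.ALU/ld.MEM i1/i2 pair
#2 head=3: st.MEM/sub.ALU i3/i4 pair
#3 head=5: add.ALU i5 RAW r4
#4 head=6: xor.ALU/or.ALU i6/i7 pair
#5 head=8: mulh.MUL i8 no-port MUL/MUL
#6 head=9: mulh.MUL/and.ALU i9/i10 pair

CYCLES = 7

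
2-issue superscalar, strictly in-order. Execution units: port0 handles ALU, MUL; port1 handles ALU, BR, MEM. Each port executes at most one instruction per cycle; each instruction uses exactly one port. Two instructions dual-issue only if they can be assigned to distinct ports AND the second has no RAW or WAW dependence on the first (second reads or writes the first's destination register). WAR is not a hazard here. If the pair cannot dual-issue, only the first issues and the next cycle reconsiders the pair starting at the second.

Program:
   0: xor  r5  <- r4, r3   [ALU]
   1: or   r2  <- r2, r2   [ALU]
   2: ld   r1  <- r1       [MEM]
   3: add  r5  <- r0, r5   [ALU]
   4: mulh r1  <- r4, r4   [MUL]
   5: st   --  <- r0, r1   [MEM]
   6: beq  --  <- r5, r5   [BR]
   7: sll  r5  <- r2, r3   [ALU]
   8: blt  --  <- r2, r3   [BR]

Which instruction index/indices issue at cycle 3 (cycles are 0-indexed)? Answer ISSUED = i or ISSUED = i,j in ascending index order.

ISSUED = 5

t=0 i0+i1:xor/or ; dual
t=1 i2+i3:ld/add ; dual
t=2 i4:mulh ; RAW r1
t=3 i5:st ; no-port MEM/BR
t=4 i6+i7:beq/sll ; dual
t=5 i8:blt ; tail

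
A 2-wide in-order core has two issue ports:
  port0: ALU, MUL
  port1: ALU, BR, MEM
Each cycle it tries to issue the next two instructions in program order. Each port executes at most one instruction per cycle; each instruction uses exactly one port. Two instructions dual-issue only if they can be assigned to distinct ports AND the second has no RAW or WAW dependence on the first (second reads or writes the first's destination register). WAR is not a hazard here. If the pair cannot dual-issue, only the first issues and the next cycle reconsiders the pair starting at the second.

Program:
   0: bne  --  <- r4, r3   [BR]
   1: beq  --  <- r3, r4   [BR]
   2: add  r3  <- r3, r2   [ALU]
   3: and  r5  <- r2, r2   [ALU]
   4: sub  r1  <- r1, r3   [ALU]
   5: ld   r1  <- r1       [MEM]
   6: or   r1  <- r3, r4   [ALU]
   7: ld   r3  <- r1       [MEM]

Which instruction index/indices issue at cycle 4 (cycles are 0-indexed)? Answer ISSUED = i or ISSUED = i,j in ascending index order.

ISSUED = 6

c0: i0 bne.BR  no-port BR/BR
c1: i1+i2 beq.BR add.ALU  2-wide
c2: i3+i4 and.ALU sub.ALU  2-wide
c3: i5 ld.MEM  WAW r1
c4: i6 or.ALU  RAW r1
c5: i7 ld.MEM  tail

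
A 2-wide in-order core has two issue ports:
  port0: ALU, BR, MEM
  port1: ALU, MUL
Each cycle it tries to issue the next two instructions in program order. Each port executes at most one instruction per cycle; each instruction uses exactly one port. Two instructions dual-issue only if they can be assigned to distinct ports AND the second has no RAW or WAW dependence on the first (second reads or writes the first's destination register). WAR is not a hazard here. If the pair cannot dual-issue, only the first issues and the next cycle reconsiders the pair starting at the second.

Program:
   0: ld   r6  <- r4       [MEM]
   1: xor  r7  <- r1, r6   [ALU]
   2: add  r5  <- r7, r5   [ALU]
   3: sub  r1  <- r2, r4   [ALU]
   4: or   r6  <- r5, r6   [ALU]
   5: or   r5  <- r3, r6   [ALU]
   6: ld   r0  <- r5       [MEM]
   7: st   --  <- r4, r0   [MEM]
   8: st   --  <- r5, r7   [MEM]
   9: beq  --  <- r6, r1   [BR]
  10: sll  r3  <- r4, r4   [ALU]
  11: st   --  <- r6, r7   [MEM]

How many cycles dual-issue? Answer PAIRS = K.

#0 head=0: ld.MEM i0 RAW r6
#1 head=1: xor.ALU i1 RAW r7
#2 head=2: add.ALU;sub.ALU i2&i3 2-wide
#3 head=4: or.ALU i4 RAW r6
#4 head=5: or.ALU i5 RAW r5
#5 head=6: ld.MEM i6 no-port MEM/MEM
#6 head=7: st.MEM i7 no-port MEM/MEM
#7 head=8: st.MEM i8 no-port MEM/BR
#8 head=9: beq.BR;sll.ALU i9&i10 2-wide
#9 head=11: st.MEM i11 tail

PAIRS = 2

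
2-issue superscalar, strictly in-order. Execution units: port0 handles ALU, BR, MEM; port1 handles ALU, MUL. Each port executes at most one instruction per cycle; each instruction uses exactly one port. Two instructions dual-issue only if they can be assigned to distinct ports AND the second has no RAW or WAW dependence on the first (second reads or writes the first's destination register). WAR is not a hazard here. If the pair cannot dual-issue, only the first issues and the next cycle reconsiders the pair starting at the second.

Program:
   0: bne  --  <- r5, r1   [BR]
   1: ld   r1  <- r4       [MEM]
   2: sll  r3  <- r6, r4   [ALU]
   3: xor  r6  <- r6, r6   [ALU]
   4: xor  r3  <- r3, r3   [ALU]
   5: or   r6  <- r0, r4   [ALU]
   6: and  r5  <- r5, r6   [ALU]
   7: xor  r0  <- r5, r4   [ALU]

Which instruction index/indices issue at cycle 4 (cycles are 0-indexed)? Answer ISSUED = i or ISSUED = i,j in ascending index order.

ISSUED = 6

  cy0 -> i0 (bne) no-port BR/MEM
  cy1 -> i1&i2 (ld/sll) pair
  cy2 -> i3&i4 (xor/xor) pair
  cy3 -> i5 (or) RAW r6
  cy4 -> i6 (and) RAW r5
  cy5 -> i7 (xor) tail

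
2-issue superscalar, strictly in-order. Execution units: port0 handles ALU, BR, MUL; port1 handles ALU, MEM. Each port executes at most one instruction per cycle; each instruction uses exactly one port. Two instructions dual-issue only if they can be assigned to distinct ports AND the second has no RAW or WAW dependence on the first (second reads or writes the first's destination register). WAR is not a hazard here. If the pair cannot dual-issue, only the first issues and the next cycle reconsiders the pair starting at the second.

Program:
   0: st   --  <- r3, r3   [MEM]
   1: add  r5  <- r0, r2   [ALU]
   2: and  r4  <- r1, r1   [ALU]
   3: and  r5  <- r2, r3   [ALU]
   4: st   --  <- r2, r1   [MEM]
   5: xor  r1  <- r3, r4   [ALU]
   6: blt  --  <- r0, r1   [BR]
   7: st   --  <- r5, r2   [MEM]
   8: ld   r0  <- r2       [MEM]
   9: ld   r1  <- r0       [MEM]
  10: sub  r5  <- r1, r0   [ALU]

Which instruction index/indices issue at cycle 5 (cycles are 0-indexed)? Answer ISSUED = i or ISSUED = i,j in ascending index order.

ISSUED = 9

  cy0 -> i0,i1 (st.MEM add.ALU) pair
  cy1 -> i2,i3 (and.ALU and.ALU) pair
  cy2 -> i4,i5 (st.MEM xor.ALU) pair
  cy3 -> i6,i7 (blt.BR st.MEM) pair
  cy4 -> i8 (ld.MEM) no-port MEM/MEM
  cy5 -> i9 (ld.MEM) RAW r1
  cy6 -> i10 (sub.ALU) tail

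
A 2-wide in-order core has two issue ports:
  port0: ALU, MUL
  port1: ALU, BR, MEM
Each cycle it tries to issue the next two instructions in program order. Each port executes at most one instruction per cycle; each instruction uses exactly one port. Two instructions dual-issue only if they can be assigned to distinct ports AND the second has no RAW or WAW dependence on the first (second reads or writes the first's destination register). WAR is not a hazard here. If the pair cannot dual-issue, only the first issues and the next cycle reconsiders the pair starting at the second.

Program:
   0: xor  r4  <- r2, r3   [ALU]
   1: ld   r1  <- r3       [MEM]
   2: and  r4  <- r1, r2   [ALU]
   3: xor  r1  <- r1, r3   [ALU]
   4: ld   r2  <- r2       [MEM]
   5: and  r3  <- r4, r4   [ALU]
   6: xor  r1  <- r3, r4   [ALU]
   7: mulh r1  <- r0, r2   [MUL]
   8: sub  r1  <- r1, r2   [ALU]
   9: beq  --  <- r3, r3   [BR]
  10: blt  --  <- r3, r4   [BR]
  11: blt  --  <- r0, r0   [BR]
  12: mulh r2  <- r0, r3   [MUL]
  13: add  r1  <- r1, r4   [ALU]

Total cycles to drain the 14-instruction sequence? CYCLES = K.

CYCLES = 9

#0 head=0: xor.ALU+ld.MEM i0+i1 dual
#1 head=2: and.ALU+xor.ALU i2+i3 dual
#2 head=4: ld.MEM+and.ALU i4+i5 dual
#3 head=6: xor.ALU i6 WAW r1
#4 head=7: mulh.MUL i7 RAW+WAW r1
#5 head=8: sub.ALU+beq.BR i8+i9 dual
#6 head=10: blt.BR i10 no-port BR/BR
#7 head=11: blt.BR+mulh.MUL i11+i12 dual
#8 head=13: add.ALU i13 tail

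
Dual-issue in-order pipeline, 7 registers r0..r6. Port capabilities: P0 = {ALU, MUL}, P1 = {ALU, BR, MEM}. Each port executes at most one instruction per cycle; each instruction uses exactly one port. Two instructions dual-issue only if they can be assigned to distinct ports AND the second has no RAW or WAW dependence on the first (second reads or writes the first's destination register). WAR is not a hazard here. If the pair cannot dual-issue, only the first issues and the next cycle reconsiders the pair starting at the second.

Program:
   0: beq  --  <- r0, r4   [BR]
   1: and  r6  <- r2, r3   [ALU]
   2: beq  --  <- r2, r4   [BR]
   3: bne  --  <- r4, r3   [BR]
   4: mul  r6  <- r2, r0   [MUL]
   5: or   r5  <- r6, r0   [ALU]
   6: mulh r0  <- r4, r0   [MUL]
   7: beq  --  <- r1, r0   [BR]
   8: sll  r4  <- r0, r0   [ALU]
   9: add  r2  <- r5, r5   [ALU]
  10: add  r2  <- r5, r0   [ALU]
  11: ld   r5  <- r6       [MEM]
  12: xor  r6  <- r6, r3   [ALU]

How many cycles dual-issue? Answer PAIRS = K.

#0 head=0: beq.BR;and.ALU i0&i1 dual
#1 head=2: beq.BR i2 no-port BR/BR
#2 head=3: bne.BR;mul.MUL i3&i4 dual
#3 head=5: or.ALU;mulh.MUL i5&i6 dual
#4 head=7: beq.BR;sll.ALU i7&i8 dual
#5 head=9: add.ALU i9 WAW r2
#6 head=10: add.ALU;ld.MEM i10&i11 dual
#7 head=12: xor.ALU i12 tail

PAIRS = 5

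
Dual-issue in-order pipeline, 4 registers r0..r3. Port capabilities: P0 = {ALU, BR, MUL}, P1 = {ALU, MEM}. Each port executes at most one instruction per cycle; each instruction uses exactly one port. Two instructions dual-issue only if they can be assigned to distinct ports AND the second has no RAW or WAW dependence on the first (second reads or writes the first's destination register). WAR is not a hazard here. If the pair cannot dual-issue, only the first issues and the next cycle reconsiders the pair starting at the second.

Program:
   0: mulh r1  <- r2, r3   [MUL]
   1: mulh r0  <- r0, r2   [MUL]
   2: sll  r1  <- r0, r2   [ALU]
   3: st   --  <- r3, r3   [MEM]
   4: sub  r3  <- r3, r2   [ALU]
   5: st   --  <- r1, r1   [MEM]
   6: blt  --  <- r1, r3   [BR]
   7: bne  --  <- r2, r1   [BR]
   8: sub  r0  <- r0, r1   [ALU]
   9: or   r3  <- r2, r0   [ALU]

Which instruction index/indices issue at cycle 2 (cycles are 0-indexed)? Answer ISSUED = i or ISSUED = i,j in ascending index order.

ISSUED = 2,3

0. mulh.MUL @i0  | no-port MUL/MUL
1. mulh.MUL @i1  | RAW r0
2. sll.ALU st.MEM @i2&i3  | dual
3. sub.ALU st.MEM @i4&i5  | dual
4. blt.BR @i6  | no-port BR/BR
5. bne.BR sub.ALU @i7&i8  | dual
6. or.ALU @i9  | tail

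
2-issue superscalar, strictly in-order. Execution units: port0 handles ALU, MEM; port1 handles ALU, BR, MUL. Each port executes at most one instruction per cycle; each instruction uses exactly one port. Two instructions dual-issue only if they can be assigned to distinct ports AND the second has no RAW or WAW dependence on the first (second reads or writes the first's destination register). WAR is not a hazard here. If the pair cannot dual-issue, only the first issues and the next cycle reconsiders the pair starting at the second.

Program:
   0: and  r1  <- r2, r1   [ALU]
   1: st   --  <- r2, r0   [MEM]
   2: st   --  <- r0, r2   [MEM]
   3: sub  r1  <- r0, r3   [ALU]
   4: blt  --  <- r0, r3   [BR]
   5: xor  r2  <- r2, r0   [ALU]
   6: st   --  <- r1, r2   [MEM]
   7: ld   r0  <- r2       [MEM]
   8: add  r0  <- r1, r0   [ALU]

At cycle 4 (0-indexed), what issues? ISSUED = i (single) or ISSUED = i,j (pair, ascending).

ISSUED = 7

0. and.ALU+st.MEM @i0/i1  | dual
1. st.MEM+sub.ALU @i2/i3  | dual
2. blt.BR+xor.ALU @i4/i5  | dual
3. st.MEM @i6  | no-port MEM/MEM
4. ld.MEM @i7  | RAW+WAW r0
5. add.ALU @i8  | tail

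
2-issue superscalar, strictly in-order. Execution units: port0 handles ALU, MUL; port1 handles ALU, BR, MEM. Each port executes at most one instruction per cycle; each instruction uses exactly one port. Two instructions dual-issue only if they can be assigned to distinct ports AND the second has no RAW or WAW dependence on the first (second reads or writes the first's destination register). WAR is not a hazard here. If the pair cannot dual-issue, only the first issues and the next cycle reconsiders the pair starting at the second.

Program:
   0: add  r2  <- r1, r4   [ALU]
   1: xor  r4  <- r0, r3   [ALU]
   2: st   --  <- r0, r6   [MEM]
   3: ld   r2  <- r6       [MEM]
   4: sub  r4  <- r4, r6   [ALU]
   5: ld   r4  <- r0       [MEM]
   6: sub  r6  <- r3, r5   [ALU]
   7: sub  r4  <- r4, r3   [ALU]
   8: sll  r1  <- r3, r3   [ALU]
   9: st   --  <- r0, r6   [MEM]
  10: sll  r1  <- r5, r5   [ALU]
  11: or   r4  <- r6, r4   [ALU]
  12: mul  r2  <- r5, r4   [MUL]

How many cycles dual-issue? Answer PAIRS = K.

PAIRS = 5

c0: i0+i1 add.ALU;xor.ALU  dual
c1: i2 st.MEM  no-port MEM/MEM
c2: i3+i4 ld.MEM;sub.ALU  dual
c3: i5+i6 ld.MEM;sub.ALU  dual
c4: i7+i8 sub.ALU;sll.ALU  dual
c5: i9+i10 st.MEM;sll.ALU  dual
c6: i11 or.ALU  RAW r4
c7: i12 mul.MUL  tail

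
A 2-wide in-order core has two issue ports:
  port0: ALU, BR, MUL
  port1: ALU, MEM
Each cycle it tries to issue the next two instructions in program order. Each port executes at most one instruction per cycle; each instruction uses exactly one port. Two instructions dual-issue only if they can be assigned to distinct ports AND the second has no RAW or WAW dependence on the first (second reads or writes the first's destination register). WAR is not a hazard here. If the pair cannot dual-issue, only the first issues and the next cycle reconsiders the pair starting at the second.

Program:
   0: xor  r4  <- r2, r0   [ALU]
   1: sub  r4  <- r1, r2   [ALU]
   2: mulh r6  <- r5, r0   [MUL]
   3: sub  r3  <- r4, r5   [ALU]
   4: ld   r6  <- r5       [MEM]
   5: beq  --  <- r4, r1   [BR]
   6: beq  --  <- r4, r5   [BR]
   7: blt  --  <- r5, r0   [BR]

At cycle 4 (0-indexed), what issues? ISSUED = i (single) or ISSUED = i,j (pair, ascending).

0. xor @i0  | WAW r4
1. sub mulh @i1,i2  | dual
2. sub ld @i3,i4  | dual
3. beq @i5  | no-port BR/BR
4. beq @i6  | no-port BR/BR
5. blt @i7  | tail

ISSUED = 6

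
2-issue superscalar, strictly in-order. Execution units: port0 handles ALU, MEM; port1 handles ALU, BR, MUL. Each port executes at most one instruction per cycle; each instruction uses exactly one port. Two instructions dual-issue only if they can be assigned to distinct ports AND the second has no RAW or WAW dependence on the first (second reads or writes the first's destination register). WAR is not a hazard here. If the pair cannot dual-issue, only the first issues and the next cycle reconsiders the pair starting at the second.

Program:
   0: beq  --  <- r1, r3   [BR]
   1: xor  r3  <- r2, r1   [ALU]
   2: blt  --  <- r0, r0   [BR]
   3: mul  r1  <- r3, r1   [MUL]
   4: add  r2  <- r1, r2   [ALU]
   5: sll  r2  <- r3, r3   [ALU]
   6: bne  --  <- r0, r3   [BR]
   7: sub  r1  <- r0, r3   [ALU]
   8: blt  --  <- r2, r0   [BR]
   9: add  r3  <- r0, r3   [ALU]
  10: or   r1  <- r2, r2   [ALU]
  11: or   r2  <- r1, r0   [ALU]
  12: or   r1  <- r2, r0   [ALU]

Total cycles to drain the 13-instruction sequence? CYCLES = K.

CYCLES = 9

  cy0 -> i0+i1 (beq xor) 2-wide
  cy1 -> i2 (blt) no-port BR/MUL
  cy2 -> i3 (mul) RAW r1
  cy3 -> i4 (add) WAW r2
  cy4 -> i5+i6 (sll bne) 2-wide
  cy5 -> i7+i8 (sub blt) 2-wide
  cy6 -> i9+i10 (add or) 2-wide
  cy7 -> i11 (or) RAW r2
  cy8 -> i12 (or) tail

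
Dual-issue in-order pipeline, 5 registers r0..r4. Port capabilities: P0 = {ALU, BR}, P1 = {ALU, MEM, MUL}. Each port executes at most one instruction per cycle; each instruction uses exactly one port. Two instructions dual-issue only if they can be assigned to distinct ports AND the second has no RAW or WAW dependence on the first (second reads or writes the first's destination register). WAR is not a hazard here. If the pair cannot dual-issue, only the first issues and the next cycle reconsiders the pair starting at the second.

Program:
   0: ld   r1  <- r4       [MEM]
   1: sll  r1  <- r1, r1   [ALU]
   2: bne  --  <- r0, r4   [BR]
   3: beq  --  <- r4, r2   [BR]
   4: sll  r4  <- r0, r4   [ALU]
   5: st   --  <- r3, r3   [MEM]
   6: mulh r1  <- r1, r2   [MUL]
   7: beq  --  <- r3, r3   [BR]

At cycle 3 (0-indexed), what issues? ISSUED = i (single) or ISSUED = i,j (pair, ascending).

0. ld.MEM @i0  | RAW+WAW r1
1. sll.ALU bne.BR @i1/i2  | dual
2. beq.BR sll.ALU @i3/i4  | dual
3. st.MEM @i5  | no-port MEM/MUL
4. mulh.MUL beq.BR @i6/i7  | dual

ISSUED = 5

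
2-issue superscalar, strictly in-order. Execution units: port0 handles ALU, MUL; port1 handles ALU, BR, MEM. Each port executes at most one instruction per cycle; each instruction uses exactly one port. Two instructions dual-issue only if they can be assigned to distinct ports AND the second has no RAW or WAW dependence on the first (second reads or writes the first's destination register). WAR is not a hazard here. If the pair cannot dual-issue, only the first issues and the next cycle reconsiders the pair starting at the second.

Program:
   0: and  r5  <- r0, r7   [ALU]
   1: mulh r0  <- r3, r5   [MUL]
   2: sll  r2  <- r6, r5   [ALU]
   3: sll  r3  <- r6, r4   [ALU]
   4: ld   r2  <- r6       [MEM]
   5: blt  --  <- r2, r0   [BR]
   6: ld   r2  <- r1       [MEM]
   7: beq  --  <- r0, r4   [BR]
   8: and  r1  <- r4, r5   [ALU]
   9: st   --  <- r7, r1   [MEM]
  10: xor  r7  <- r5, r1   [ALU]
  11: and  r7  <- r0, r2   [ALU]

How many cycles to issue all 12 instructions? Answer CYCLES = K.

CYCLES = 8

[0] i0  and  -- RAW r5
[1] i1+i2  mulh/sll  -- 2-wide
[2] i3+i4  sll/ld  -- 2-wide
[3] i5  blt  -- no-port BR/MEM
[4] i6  ld  -- no-port MEM/BR
[5] i7+i8  beq/and  -- 2-wide
[6] i9+i10  st/xor  -- 2-wide
[7] i11  and  -- tail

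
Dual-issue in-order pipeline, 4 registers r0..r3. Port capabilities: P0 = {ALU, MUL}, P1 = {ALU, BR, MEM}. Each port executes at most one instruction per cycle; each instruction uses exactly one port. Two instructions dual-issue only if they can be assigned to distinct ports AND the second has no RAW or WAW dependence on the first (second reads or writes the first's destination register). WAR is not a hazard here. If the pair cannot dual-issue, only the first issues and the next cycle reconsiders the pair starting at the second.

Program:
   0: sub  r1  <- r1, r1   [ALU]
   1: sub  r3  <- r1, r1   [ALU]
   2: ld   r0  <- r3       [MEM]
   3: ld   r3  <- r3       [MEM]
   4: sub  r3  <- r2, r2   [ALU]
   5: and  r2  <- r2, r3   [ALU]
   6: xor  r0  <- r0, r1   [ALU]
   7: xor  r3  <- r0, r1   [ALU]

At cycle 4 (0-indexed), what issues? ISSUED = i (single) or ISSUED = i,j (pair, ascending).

ISSUED = 4

t=0 i0:sub.ALU ; RAW r1
t=1 i1:sub.ALU ; RAW r3
t=2 i2:ld.MEM ; no-port MEM/MEM
t=3 i3:ld.MEM ; WAW r3
t=4 i4:sub.ALU ; RAW r3
t=5 i5/i6:and.ALU;xor.ALU ; pair
t=6 i7:xor.ALU ; tail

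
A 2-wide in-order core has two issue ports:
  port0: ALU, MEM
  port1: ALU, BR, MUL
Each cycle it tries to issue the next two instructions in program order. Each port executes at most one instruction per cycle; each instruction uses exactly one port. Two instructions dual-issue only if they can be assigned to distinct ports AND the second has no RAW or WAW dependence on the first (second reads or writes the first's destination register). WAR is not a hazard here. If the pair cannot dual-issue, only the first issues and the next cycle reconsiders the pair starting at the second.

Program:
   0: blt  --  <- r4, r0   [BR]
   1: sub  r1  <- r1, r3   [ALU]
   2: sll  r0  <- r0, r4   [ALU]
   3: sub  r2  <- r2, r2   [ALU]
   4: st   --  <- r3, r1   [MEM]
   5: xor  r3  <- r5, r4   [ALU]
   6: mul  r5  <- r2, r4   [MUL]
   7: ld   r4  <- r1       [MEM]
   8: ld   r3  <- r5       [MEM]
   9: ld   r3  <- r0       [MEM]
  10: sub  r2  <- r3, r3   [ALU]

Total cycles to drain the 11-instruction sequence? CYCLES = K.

CYCLES = 7

[0] i0+i1  blt.BR+sub.ALU  -- pair
[1] i2+i3  sll.ALU+sub.ALU  -- pair
[2] i4+i5  st.MEM+xor.ALU  -- pair
[3] i6+i7  mul.MUL+ld.MEM  -- pair
[4] i8  ld.MEM  -- no-port MEM/MEM
[5] i9  ld.MEM  -- RAW r3
[6] i10  sub.ALU  -- tail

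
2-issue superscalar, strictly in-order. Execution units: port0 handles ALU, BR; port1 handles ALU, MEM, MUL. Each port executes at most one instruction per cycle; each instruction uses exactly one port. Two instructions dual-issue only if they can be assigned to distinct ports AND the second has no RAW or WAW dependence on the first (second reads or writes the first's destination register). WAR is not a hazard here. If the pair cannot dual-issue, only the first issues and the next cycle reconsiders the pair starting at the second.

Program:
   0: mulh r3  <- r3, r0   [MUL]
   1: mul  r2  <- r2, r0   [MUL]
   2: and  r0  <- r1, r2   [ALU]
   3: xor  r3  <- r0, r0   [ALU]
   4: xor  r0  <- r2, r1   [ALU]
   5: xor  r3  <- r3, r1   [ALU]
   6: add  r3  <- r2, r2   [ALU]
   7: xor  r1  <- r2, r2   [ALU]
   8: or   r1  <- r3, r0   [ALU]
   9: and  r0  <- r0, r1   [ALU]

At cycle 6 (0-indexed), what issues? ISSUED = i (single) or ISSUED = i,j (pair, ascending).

ISSUED = 8

t=0 i0:mulh.MUL ; no-port MUL/MUL
t=1 i1:mul.MUL ; RAW r2
t=2 i2:and.ALU ; RAW r0
t=3 i3+i4:xor.ALU/xor.ALU ; 2-wide
t=4 i5:xor.ALU ; WAW r3
t=5 i6+i7:add.ALU/xor.ALU ; 2-wide
t=6 i8:or.ALU ; RAW r1
t=7 i9:and.ALU ; tail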